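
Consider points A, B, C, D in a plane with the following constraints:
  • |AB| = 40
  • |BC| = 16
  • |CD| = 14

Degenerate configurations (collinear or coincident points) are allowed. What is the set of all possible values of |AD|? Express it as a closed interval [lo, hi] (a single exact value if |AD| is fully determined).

|AD| ∈ [10, 70]  (≈ [10.0000, 70.0000])

|AB| ∈ {40}
|BC| ∈ {16}
|CD| ∈ {14}
|AC| ∈ [24, 56]
|BD| ∈ [2, 30]
|AD| ∈ [10, 70]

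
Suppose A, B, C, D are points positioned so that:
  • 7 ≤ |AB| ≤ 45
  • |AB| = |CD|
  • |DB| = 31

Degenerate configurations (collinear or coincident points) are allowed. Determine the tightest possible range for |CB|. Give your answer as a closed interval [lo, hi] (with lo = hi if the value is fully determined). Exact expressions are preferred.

|CB| ∈ [0, 76]  (≈ [0.0000, 76.0000])

|AB| ∈ [7, 45]
|BD| ∈ {31}
|CD| ∈ [7, 45]
|AD| ∈ [0, 76]
|BC| ∈ [0, 76]
|AC| ∈ [0, 121]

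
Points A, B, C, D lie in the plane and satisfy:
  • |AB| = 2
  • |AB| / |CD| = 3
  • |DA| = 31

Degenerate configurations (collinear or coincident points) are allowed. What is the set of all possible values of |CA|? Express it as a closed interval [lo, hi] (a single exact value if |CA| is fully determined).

|AB| ∈ {2}
|AD| ∈ {31}
|CD| ∈ {2/3}
|BD| ∈ [29, 33]
|AC| ∈ [91/3, 95/3]
|BC| ∈ [85/3, 101/3]

|CA| ∈ [91/3, 95/3]  (≈ [30.3333, 31.6667])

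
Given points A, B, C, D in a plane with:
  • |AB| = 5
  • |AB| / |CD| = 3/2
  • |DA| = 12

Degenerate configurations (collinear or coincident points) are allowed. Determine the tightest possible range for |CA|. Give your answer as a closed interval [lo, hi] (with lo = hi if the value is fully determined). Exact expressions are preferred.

|AB| ∈ {5}
|AD| ∈ {12}
|CD| ∈ {10/3}
|BD| ∈ [7, 17]
|AC| ∈ [26/3, 46/3]
|BC| ∈ [11/3, 61/3]

|CA| ∈ [26/3, 46/3]  (≈ [8.6667, 15.3333])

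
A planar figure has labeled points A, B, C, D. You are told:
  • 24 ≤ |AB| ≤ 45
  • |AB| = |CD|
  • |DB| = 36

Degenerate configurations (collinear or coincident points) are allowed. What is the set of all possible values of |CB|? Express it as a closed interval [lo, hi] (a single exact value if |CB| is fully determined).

|CB| ∈ [0, 81]  (≈ [0.0000, 81.0000])

|AB| ∈ [24, 45]
|BD| ∈ {36}
|CD| ∈ [24, 45]
|AD| ∈ [0, 81]
|BC| ∈ [0, 81]
|AC| ∈ [0, 126]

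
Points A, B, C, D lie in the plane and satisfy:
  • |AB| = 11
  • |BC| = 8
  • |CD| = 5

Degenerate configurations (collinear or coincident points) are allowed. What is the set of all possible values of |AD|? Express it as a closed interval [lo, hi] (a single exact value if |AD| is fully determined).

|AD| ∈ [0, 24]  (≈ [0.0000, 24.0000])

|AB| ∈ {11}
|BC| ∈ {8}
|CD| ∈ {5}
|AC| ∈ [3, 19]
|BD| ∈ [3, 13]
|AD| ∈ [0, 24]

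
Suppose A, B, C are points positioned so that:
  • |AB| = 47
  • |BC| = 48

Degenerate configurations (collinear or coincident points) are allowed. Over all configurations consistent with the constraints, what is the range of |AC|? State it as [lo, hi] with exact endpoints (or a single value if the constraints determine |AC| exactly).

|AB| ∈ {47}
|BC| ∈ {48}
|AC| ∈ [1, 95]

|AC| ∈ [1, 95]  (≈ [1.0000, 95.0000])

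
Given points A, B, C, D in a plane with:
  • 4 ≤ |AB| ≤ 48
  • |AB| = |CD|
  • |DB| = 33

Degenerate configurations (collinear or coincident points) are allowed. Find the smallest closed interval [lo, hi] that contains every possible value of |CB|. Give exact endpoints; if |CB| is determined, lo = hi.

|AB| ∈ [4, 48]
|BD| ∈ {33}
|CD| ∈ [4, 48]
|AD| ∈ [0, 81]
|BC| ∈ [0, 81]
|AC| ∈ [0, 129]

|CB| ∈ [0, 81]  (≈ [0.0000, 81.0000])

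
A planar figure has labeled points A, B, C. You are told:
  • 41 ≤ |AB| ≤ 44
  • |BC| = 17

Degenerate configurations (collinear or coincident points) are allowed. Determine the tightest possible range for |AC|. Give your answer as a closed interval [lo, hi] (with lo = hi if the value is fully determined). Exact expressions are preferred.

|AC| ∈ [24, 61]  (≈ [24.0000, 61.0000])

|AB| ∈ [41, 44]
|BC| ∈ {17}
|AC| ∈ [24, 61]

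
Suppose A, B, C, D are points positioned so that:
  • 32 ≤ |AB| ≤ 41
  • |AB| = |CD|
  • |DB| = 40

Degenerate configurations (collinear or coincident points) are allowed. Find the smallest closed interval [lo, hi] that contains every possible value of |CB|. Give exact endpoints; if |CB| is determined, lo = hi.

|AB| ∈ [32, 41]
|BD| ∈ {40}
|CD| ∈ [32, 41]
|AD| ∈ [0, 81]
|BC| ∈ [0, 81]
|AC| ∈ [0, 122]

|CB| ∈ [0, 81]  (≈ [0.0000, 81.0000])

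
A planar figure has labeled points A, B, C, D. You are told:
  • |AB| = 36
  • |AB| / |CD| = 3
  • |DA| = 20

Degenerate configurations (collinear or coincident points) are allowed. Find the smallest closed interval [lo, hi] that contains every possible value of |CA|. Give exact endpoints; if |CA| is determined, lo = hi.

|AB| ∈ {36}
|AD| ∈ {20}
|CD| ∈ {12}
|BD| ∈ [16, 56]
|AC| ∈ [8, 32]
|BC| ∈ [4, 68]

|CA| ∈ [8, 32]  (≈ [8.0000, 32.0000])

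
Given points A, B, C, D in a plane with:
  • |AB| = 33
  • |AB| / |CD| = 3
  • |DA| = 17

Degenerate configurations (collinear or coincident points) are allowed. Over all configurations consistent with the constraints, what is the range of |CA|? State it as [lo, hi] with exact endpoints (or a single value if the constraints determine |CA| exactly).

|AB| ∈ {33}
|AD| ∈ {17}
|CD| ∈ {11}
|BD| ∈ [16, 50]
|AC| ∈ [6, 28]
|BC| ∈ [5, 61]

|CA| ∈ [6, 28]  (≈ [6.0000, 28.0000])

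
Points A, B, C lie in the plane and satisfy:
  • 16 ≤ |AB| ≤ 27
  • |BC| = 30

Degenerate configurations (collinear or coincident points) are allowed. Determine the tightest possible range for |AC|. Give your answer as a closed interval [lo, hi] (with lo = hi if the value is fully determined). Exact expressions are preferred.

|AB| ∈ [16, 27]
|BC| ∈ {30}
|AC| ∈ [3, 57]

|AC| ∈ [3, 57]  (≈ [3.0000, 57.0000])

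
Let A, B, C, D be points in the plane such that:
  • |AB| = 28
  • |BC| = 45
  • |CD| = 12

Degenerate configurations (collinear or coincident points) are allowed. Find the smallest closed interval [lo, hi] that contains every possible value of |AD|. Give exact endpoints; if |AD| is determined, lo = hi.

|AB| ∈ {28}
|BC| ∈ {45}
|CD| ∈ {12}
|AC| ∈ [17, 73]
|BD| ∈ [33, 57]
|AD| ∈ [5, 85]

|AD| ∈ [5, 85]  (≈ [5.0000, 85.0000])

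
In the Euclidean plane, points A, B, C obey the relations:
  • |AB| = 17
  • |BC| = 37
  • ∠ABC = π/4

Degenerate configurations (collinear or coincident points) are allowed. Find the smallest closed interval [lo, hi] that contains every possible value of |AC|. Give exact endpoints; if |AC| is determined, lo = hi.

|AB| ∈ {17}
|BC| ∈ {37}
|AC| ∈ {√(1658 - 629·√(2))}

|AC| = √(1658 - 629·√(2))  (≈ 27.7211)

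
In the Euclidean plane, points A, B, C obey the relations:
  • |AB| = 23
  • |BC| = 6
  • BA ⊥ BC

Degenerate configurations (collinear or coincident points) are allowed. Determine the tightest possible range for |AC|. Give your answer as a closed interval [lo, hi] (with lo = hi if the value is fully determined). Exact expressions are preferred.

|AB| ∈ {23}
|BC| ∈ {6}
|AC| ∈ {√(565)}

|AC| = √(565)  (≈ 23.7697)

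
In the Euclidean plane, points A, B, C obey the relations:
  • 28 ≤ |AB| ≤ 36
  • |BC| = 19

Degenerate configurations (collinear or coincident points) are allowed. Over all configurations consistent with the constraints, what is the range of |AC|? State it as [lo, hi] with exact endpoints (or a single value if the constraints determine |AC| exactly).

|AC| ∈ [9, 55]  (≈ [9.0000, 55.0000])

|AB| ∈ [28, 36]
|BC| ∈ {19}
|AC| ∈ [9, 55]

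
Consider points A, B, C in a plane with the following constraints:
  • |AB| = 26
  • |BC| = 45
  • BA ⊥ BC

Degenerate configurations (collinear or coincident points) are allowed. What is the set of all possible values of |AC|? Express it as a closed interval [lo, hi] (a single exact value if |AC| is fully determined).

|AB| ∈ {26}
|BC| ∈ {45}
|AC| ∈ {√(2701)}

|AC| = √(2701)  (≈ 51.9711)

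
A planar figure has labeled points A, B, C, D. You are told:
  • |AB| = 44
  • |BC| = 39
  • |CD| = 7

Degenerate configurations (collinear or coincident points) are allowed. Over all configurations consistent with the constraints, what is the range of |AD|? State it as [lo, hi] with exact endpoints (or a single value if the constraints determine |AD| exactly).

|AB| ∈ {44}
|BC| ∈ {39}
|CD| ∈ {7}
|AC| ∈ [5, 83]
|BD| ∈ [32, 46]
|AD| ∈ [0, 90]

|AD| ∈ [0, 90]  (≈ [0.0000, 90.0000])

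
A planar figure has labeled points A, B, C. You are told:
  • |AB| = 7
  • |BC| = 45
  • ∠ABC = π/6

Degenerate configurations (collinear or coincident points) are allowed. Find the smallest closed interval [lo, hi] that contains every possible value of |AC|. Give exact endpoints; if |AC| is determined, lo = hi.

|AB| ∈ {7}
|BC| ∈ {45}
|AC| ∈ {√(2074 - 315·√(3))}

|AC| = √(2074 - 315·√(3))  (≈ 39.0948)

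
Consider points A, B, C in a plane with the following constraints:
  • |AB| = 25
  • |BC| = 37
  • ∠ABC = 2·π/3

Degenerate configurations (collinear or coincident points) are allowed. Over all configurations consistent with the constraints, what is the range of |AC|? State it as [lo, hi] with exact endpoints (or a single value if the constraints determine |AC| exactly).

|AC| = √(2919)  (≈ 54.0278)

|AB| ∈ {25}
|BC| ∈ {37}
|AC| ∈ {√(2919)}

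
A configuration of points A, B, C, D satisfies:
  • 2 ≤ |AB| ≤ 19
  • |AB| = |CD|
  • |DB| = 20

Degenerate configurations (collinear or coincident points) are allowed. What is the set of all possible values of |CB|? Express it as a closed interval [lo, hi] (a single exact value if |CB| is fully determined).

|AB| ∈ [2, 19]
|BD| ∈ {20}
|CD| ∈ [2, 19]
|AD| ∈ [1, 39]
|BC| ∈ [1, 39]
|AC| ∈ [0, 58]

|CB| ∈ [1, 39]  (≈ [1.0000, 39.0000])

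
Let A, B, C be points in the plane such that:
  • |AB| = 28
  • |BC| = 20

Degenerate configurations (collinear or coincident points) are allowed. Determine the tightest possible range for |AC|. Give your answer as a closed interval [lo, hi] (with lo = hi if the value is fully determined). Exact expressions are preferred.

|AC| ∈ [8, 48]  (≈ [8.0000, 48.0000])

|AB| ∈ {28}
|BC| ∈ {20}
|AC| ∈ [8, 48]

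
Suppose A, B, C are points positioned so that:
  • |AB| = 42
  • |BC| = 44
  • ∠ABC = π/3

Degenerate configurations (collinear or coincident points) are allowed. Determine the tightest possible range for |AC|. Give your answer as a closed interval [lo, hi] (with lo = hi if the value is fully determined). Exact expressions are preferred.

|AB| ∈ {42}
|BC| ∈ {44}
|AC| ∈ {2·√(463)}

|AC| = 2·√(463)  (≈ 43.0349)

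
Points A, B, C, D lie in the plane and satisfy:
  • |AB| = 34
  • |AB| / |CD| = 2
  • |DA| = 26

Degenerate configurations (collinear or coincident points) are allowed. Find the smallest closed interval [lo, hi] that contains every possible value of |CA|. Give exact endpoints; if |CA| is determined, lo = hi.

|CA| ∈ [9, 43]  (≈ [9.0000, 43.0000])

|AB| ∈ {34}
|AD| ∈ {26}
|CD| ∈ {17}
|BD| ∈ [8, 60]
|AC| ∈ [9, 43]
|BC| ∈ [0, 77]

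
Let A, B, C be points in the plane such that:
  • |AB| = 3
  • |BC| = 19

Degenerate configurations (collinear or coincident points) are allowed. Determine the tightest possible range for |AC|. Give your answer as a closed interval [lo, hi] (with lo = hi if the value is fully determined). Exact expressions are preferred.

|AC| ∈ [16, 22]  (≈ [16.0000, 22.0000])

|AB| ∈ {3}
|BC| ∈ {19}
|AC| ∈ [16, 22]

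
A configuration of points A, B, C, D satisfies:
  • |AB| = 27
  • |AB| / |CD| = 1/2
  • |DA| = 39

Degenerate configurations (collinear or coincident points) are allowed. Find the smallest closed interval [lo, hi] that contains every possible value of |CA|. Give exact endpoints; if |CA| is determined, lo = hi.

|AB| ∈ {27}
|AD| ∈ {39}
|CD| ∈ {54}
|BD| ∈ [12, 66]
|AC| ∈ [15, 93]
|BC| ∈ [0, 120]

|CA| ∈ [15, 93]  (≈ [15.0000, 93.0000])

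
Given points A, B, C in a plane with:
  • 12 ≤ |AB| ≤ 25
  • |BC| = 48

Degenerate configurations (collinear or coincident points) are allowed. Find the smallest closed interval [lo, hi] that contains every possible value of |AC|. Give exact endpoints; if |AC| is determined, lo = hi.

|AB| ∈ [12, 25]
|BC| ∈ {48}
|AC| ∈ [23, 73]

|AC| ∈ [23, 73]  (≈ [23.0000, 73.0000])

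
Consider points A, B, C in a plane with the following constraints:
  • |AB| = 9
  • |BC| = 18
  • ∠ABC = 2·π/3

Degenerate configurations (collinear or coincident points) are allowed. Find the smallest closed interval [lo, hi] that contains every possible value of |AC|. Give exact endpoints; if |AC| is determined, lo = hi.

|AC| = 9·√(7)  (≈ 23.8118)

|AB| ∈ {9}
|BC| ∈ {18}
|AC| ∈ {9·√(7)}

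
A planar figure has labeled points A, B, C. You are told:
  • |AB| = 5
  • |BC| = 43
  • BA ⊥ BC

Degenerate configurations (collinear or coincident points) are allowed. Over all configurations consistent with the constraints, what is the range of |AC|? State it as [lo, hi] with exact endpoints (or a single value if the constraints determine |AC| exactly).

|AB| ∈ {5}
|BC| ∈ {43}
|AC| ∈ {√(1874)}

|AC| = √(1874)  (≈ 43.2897)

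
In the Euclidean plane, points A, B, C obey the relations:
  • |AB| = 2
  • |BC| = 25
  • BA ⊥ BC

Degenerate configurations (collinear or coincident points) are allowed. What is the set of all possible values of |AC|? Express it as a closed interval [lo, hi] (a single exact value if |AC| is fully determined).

|AB| ∈ {2}
|BC| ∈ {25}
|AC| ∈ {√(629)}

|AC| = √(629)  (≈ 25.0799)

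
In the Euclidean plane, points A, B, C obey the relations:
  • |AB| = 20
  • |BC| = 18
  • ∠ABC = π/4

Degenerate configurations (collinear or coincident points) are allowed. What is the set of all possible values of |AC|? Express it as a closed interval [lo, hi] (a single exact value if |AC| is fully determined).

|AC| = 2·√(181 - 90·√(2))  (≈ 14.6589)

|AB| ∈ {20}
|BC| ∈ {18}
|AC| ∈ {2·√(181 - 90·√(2))}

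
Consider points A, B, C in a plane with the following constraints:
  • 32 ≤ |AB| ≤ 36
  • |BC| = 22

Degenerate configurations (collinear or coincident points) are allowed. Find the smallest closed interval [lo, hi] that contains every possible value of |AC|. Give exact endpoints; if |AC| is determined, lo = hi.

|AB| ∈ [32, 36]
|BC| ∈ {22}
|AC| ∈ [10, 58]

|AC| ∈ [10, 58]  (≈ [10.0000, 58.0000])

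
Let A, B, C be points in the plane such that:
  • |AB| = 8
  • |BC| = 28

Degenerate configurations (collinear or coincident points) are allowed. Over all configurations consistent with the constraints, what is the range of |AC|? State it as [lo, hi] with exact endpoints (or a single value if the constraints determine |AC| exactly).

|AC| ∈ [20, 36]  (≈ [20.0000, 36.0000])

|AB| ∈ {8}
|BC| ∈ {28}
|AC| ∈ [20, 36]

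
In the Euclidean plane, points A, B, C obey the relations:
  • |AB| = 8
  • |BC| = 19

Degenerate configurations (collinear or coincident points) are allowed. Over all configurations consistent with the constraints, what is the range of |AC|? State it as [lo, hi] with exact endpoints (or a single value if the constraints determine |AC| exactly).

|AC| ∈ [11, 27]  (≈ [11.0000, 27.0000])

|AB| ∈ {8}
|BC| ∈ {19}
|AC| ∈ [11, 27]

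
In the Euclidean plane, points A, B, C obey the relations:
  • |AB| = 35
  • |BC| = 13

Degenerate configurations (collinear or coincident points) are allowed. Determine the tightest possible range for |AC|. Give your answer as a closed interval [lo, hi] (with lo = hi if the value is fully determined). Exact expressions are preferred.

|AB| ∈ {35}
|BC| ∈ {13}
|AC| ∈ [22, 48]

|AC| ∈ [22, 48]  (≈ [22.0000, 48.0000])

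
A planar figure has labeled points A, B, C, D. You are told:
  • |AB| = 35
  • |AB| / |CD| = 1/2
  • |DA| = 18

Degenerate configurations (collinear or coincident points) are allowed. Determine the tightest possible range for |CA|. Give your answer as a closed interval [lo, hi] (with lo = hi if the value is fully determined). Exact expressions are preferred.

|AB| ∈ {35}
|AD| ∈ {18}
|CD| ∈ {70}
|BD| ∈ [17, 53]
|AC| ∈ [52, 88]
|BC| ∈ [17, 123]

|CA| ∈ [52, 88]  (≈ [52.0000, 88.0000])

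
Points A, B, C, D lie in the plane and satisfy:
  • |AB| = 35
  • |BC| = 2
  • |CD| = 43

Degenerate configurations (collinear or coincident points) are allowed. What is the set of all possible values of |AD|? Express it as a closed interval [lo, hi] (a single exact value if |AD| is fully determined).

|AB| ∈ {35}
|BC| ∈ {2}
|CD| ∈ {43}
|AC| ∈ [33, 37]
|BD| ∈ [41, 45]
|AD| ∈ [6, 80]

|AD| ∈ [6, 80]  (≈ [6.0000, 80.0000])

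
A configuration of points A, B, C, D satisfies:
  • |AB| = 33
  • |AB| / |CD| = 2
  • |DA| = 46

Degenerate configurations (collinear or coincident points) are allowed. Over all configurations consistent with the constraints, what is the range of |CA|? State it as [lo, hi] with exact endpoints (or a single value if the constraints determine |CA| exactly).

|CA| ∈ [59/2, 125/2]  (≈ [29.5000, 62.5000])

|AB| ∈ {33}
|AD| ∈ {46}
|CD| ∈ {33/2}
|BD| ∈ [13, 79]
|AC| ∈ [59/2, 125/2]
|BC| ∈ [0, 191/2]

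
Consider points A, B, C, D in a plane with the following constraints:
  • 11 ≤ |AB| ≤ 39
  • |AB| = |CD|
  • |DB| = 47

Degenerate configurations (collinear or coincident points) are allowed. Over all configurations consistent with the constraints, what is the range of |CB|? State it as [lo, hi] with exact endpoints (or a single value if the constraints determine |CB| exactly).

|CB| ∈ [8, 86]  (≈ [8.0000, 86.0000])

|AB| ∈ [11, 39]
|BD| ∈ {47}
|CD| ∈ [11, 39]
|AD| ∈ [8, 86]
|BC| ∈ [8, 86]
|AC| ∈ [0, 125]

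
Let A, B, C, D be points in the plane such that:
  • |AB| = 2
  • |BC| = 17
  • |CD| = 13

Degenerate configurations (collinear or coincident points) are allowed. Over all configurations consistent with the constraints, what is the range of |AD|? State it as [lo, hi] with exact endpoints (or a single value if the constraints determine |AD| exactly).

|AB| ∈ {2}
|BC| ∈ {17}
|CD| ∈ {13}
|AC| ∈ [15, 19]
|BD| ∈ [4, 30]
|AD| ∈ [2, 32]

|AD| ∈ [2, 32]  (≈ [2.0000, 32.0000])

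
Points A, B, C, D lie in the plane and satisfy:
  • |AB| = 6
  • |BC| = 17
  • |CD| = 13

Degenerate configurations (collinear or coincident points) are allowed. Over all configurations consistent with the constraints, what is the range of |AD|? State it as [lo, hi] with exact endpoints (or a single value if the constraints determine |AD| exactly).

|AD| ∈ [0, 36]  (≈ [0.0000, 36.0000])

|AB| ∈ {6}
|BC| ∈ {17}
|CD| ∈ {13}
|AC| ∈ [11, 23]
|BD| ∈ [4, 30]
|AD| ∈ [0, 36]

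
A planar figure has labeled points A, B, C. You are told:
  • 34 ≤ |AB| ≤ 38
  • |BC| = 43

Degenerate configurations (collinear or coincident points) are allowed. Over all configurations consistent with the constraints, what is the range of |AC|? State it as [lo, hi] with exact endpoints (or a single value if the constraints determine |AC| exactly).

|AC| ∈ [5, 81]  (≈ [5.0000, 81.0000])

|AB| ∈ [34, 38]
|BC| ∈ {43}
|AC| ∈ [5, 81]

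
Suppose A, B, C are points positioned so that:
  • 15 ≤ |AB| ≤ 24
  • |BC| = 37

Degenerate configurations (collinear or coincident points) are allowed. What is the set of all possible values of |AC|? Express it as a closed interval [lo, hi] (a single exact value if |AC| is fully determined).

|AC| ∈ [13, 61]  (≈ [13.0000, 61.0000])

|AB| ∈ [15, 24]
|BC| ∈ {37}
|AC| ∈ [13, 61]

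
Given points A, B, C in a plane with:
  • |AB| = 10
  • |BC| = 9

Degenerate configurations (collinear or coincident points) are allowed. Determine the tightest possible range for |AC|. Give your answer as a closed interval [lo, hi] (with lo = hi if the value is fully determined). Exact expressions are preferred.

|AB| ∈ {10}
|BC| ∈ {9}
|AC| ∈ [1, 19]

|AC| ∈ [1, 19]  (≈ [1.0000, 19.0000])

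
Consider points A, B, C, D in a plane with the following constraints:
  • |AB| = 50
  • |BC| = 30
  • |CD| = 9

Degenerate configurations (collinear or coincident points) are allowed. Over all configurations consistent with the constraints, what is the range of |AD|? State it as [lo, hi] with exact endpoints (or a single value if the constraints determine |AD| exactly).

|AB| ∈ {50}
|BC| ∈ {30}
|CD| ∈ {9}
|AC| ∈ [20, 80]
|BD| ∈ [21, 39]
|AD| ∈ [11, 89]

|AD| ∈ [11, 89]  (≈ [11.0000, 89.0000])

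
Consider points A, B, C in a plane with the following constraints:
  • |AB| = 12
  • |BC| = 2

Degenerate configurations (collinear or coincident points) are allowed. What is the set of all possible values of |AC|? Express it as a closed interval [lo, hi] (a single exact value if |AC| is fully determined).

|AB| ∈ {12}
|BC| ∈ {2}
|AC| ∈ [10, 14]

|AC| ∈ [10, 14]  (≈ [10.0000, 14.0000])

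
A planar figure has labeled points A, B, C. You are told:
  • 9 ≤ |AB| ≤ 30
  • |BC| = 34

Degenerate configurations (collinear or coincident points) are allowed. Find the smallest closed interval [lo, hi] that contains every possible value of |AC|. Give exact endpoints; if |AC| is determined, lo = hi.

|AB| ∈ [9, 30]
|BC| ∈ {34}
|AC| ∈ [4, 64]

|AC| ∈ [4, 64]  (≈ [4.0000, 64.0000])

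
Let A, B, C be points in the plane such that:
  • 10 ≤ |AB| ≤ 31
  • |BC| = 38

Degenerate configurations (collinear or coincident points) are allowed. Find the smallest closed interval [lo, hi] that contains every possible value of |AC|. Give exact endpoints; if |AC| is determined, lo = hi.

|AC| ∈ [7, 69]  (≈ [7.0000, 69.0000])

|AB| ∈ [10, 31]
|BC| ∈ {38}
|AC| ∈ [7, 69]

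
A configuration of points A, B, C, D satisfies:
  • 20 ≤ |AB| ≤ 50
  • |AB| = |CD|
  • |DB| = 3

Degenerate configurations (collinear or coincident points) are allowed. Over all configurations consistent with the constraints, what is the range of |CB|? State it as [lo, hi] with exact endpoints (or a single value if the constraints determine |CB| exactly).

|CB| ∈ [17, 53]  (≈ [17.0000, 53.0000])

|AB| ∈ [20, 50]
|BD| ∈ {3}
|CD| ∈ [20, 50]
|AD| ∈ [17, 53]
|BC| ∈ [17, 53]
|AC| ∈ [0, 103]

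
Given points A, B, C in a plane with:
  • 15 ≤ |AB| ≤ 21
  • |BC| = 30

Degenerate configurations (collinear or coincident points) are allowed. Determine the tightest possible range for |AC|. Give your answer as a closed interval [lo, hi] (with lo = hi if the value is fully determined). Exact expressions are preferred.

|AC| ∈ [9, 51]  (≈ [9.0000, 51.0000])

|AB| ∈ [15, 21]
|BC| ∈ {30}
|AC| ∈ [9, 51]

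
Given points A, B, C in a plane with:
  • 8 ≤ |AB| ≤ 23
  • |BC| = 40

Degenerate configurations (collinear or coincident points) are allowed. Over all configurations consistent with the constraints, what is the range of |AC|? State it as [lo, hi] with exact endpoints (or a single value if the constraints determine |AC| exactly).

|AC| ∈ [17, 63]  (≈ [17.0000, 63.0000])

|AB| ∈ [8, 23]
|BC| ∈ {40}
|AC| ∈ [17, 63]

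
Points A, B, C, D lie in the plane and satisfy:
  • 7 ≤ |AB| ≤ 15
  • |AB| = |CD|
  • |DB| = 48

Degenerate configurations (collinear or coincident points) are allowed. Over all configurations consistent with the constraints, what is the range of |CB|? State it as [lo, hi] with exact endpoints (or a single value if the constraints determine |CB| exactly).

|AB| ∈ [7, 15]
|BD| ∈ {48}
|CD| ∈ [7, 15]
|AD| ∈ [33, 63]
|BC| ∈ [33, 63]
|AC| ∈ [18, 78]

|CB| ∈ [33, 63]  (≈ [33.0000, 63.0000])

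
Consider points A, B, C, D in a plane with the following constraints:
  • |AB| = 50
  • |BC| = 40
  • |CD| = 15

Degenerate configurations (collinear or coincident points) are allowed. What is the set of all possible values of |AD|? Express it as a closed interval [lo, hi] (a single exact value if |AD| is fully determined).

|AD| ∈ [0, 105]  (≈ [0.0000, 105.0000])

|AB| ∈ {50}
|BC| ∈ {40}
|CD| ∈ {15}
|AC| ∈ [10, 90]
|BD| ∈ [25, 55]
|AD| ∈ [0, 105]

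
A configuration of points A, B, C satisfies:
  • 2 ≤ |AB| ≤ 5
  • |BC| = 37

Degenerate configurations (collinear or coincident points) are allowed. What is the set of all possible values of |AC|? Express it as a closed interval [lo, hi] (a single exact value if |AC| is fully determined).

|AC| ∈ [32, 42]  (≈ [32.0000, 42.0000])

|AB| ∈ [2, 5]
|BC| ∈ {37}
|AC| ∈ [32, 42]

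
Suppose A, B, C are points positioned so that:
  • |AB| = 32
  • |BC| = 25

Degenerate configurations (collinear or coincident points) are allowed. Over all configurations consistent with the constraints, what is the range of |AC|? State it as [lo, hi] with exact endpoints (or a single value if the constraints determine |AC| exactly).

|AB| ∈ {32}
|BC| ∈ {25}
|AC| ∈ [7, 57]

|AC| ∈ [7, 57]  (≈ [7.0000, 57.0000])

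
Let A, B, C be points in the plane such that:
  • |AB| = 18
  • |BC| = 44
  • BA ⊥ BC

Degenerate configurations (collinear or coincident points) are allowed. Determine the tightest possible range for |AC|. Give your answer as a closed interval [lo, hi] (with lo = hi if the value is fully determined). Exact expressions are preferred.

|AC| = 2·√(565)  (≈ 47.5395)

|AB| ∈ {18}
|BC| ∈ {44}
|AC| ∈ {2·√(565)}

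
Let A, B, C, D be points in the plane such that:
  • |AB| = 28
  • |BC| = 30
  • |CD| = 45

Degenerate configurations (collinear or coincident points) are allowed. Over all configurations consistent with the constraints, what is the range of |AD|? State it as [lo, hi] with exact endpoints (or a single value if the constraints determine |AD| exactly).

|AB| ∈ {28}
|BC| ∈ {30}
|CD| ∈ {45}
|AC| ∈ [2, 58]
|BD| ∈ [15, 75]
|AD| ∈ [0, 103]

|AD| ∈ [0, 103]  (≈ [0.0000, 103.0000])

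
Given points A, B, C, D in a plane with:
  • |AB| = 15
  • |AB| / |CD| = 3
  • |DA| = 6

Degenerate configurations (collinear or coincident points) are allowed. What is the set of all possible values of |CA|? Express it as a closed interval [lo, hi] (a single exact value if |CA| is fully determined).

|AB| ∈ {15}
|AD| ∈ {6}
|CD| ∈ {5}
|BD| ∈ [9, 21]
|AC| ∈ [1, 11]
|BC| ∈ [4, 26]

|CA| ∈ [1, 11]  (≈ [1.0000, 11.0000])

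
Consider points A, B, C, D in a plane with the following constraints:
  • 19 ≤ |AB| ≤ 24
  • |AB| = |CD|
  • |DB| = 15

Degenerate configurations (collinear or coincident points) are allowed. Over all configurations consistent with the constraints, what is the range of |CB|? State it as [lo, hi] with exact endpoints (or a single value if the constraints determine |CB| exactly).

|AB| ∈ [19, 24]
|BD| ∈ {15}
|CD| ∈ [19, 24]
|AD| ∈ [4, 39]
|BC| ∈ [4, 39]
|AC| ∈ [0, 63]

|CB| ∈ [4, 39]  (≈ [4.0000, 39.0000])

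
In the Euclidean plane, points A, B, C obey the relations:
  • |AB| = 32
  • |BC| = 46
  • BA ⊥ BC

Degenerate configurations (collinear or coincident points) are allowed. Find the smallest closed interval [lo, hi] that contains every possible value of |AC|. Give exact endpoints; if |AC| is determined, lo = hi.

|AB| ∈ {32}
|BC| ∈ {46}
|AC| ∈ {2·√(785)}

|AC| = 2·√(785)  (≈ 56.0357)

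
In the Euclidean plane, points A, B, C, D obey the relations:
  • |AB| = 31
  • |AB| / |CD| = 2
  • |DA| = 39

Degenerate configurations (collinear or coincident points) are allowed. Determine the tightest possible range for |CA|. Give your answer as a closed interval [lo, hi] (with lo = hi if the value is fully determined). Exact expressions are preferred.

|CA| ∈ [47/2, 109/2]  (≈ [23.5000, 54.5000])

|AB| ∈ {31}
|AD| ∈ {39}
|CD| ∈ {31/2}
|BD| ∈ [8, 70]
|AC| ∈ [47/2, 109/2]
|BC| ∈ [0, 171/2]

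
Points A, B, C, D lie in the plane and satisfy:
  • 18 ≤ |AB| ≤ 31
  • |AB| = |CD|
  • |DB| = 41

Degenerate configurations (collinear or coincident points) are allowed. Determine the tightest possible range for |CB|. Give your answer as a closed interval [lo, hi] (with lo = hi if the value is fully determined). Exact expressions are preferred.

|AB| ∈ [18, 31]
|BD| ∈ {41}
|CD| ∈ [18, 31]
|AD| ∈ [10, 72]
|BC| ∈ [10, 72]
|AC| ∈ [0, 103]

|CB| ∈ [10, 72]  (≈ [10.0000, 72.0000])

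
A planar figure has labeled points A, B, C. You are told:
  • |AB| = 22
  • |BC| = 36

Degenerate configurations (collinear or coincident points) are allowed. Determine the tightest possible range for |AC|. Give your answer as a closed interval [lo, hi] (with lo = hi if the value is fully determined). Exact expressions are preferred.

|AB| ∈ {22}
|BC| ∈ {36}
|AC| ∈ [14, 58]

|AC| ∈ [14, 58]  (≈ [14.0000, 58.0000])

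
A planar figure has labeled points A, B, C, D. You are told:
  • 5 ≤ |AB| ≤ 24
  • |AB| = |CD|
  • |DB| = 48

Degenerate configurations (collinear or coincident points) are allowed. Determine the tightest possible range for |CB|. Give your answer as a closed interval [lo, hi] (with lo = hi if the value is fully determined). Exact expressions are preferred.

|AB| ∈ [5, 24]
|BD| ∈ {48}
|CD| ∈ [5, 24]
|AD| ∈ [24, 72]
|BC| ∈ [24, 72]
|AC| ∈ [0, 96]

|CB| ∈ [24, 72]  (≈ [24.0000, 72.0000])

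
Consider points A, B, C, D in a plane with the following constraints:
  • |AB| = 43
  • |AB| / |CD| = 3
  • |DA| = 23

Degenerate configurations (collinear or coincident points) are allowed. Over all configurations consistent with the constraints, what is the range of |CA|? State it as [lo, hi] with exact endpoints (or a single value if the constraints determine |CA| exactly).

|CA| ∈ [26/3, 112/3]  (≈ [8.6667, 37.3333])

|AB| ∈ {43}
|AD| ∈ {23}
|CD| ∈ {43/3}
|BD| ∈ [20, 66]
|AC| ∈ [26/3, 112/3]
|BC| ∈ [17/3, 241/3]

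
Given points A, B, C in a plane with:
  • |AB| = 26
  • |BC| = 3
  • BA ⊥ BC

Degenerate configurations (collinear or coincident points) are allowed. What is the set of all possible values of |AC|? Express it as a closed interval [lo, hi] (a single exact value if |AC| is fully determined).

|AC| = √(685)  (≈ 26.1725)

|AB| ∈ {26}
|BC| ∈ {3}
|AC| ∈ {√(685)}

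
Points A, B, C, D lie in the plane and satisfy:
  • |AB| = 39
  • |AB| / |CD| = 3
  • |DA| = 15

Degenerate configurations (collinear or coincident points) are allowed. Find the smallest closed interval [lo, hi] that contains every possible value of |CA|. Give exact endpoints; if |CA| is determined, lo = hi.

|AB| ∈ {39}
|AD| ∈ {15}
|CD| ∈ {13}
|BD| ∈ [24, 54]
|AC| ∈ [2, 28]
|BC| ∈ [11, 67]

|CA| ∈ [2, 28]  (≈ [2.0000, 28.0000])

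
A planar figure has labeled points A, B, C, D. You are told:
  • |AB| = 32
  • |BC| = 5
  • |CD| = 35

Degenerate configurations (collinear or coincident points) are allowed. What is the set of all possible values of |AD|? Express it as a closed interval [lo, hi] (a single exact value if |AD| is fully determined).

|AB| ∈ {32}
|BC| ∈ {5}
|CD| ∈ {35}
|AC| ∈ [27, 37]
|BD| ∈ [30, 40]
|AD| ∈ [0, 72]

|AD| ∈ [0, 72]  (≈ [0.0000, 72.0000])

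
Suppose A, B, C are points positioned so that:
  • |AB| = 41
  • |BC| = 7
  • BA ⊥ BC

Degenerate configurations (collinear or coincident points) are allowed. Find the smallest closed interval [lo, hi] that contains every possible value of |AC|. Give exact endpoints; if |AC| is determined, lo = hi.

|AC| = √(1730)  (≈ 41.5933)

|AB| ∈ {41}
|BC| ∈ {7}
|AC| ∈ {√(1730)}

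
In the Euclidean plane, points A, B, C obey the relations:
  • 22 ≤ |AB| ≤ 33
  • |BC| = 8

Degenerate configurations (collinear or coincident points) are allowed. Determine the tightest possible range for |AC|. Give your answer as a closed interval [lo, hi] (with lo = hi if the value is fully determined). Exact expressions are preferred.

|AB| ∈ [22, 33]
|BC| ∈ {8}
|AC| ∈ [14, 41]

|AC| ∈ [14, 41]  (≈ [14.0000, 41.0000])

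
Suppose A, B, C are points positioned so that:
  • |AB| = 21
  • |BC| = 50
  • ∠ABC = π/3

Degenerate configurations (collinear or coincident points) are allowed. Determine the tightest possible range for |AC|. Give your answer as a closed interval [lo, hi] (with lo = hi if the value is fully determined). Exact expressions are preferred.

|AB| ∈ {21}
|BC| ∈ {50}
|AC| ∈ {√(1891)}

|AC| = √(1891)  (≈ 43.4856)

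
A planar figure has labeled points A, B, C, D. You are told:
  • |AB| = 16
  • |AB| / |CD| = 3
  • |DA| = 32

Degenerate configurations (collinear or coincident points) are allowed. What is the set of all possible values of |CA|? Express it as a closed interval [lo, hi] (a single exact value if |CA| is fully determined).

|CA| ∈ [80/3, 112/3]  (≈ [26.6667, 37.3333])

|AB| ∈ {16}
|AD| ∈ {32}
|CD| ∈ {16/3}
|BD| ∈ [16, 48]
|AC| ∈ [80/3, 112/3]
|BC| ∈ [32/3, 160/3]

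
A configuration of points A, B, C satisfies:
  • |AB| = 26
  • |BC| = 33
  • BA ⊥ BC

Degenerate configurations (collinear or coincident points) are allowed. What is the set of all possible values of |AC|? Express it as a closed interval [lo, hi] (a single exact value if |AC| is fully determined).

|AC| = √(1765)  (≈ 42.0119)

|AB| ∈ {26}
|BC| ∈ {33}
|AC| ∈ {√(1765)}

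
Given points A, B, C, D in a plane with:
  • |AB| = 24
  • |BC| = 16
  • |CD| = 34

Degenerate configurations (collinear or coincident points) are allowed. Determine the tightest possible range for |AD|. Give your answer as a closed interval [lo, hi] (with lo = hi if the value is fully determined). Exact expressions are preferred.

|AD| ∈ [0, 74]  (≈ [0.0000, 74.0000])

|AB| ∈ {24}
|BC| ∈ {16}
|CD| ∈ {34}
|AC| ∈ [8, 40]
|BD| ∈ [18, 50]
|AD| ∈ [0, 74]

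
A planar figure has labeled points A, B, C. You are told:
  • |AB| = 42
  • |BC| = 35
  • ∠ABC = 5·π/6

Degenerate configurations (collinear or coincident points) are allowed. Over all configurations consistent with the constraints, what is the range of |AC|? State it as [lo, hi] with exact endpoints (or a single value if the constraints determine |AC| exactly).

|AB| ∈ {42}
|BC| ∈ {35}
|AC| ∈ {7·√(30·√(3) + 61)}

|AC| = 7·√(30·√(3) + 61)  (≈ 74.3984)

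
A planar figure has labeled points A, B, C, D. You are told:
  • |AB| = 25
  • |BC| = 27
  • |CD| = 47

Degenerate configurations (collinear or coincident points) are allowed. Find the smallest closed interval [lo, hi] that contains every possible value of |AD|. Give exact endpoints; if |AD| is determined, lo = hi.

|AB| ∈ {25}
|BC| ∈ {27}
|CD| ∈ {47}
|AC| ∈ [2, 52]
|BD| ∈ [20, 74]
|AD| ∈ [0, 99]

|AD| ∈ [0, 99]  (≈ [0.0000, 99.0000])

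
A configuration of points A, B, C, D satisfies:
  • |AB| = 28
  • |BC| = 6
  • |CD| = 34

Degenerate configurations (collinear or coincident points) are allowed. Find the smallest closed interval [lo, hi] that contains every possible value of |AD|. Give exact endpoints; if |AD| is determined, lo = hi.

|AD| ∈ [0, 68]  (≈ [0.0000, 68.0000])

|AB| ∈ {28}
|BC| ∈ {6}
|CD| ∈ {34}
|AC| ∈ [22, 34]
|BD| ∈ [28, 40]
|AD| ∈ [0, 68]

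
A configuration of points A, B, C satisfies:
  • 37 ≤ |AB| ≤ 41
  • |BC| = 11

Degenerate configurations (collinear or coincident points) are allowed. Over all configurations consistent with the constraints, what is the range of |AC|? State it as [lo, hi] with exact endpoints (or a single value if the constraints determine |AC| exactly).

|AC| ∈ [26, 52]  (≈ [26.0000, 52.0000])

|AB| ∈ [37, 41]
|BC| ∈ {11}
|AC| ∈ [26, 52]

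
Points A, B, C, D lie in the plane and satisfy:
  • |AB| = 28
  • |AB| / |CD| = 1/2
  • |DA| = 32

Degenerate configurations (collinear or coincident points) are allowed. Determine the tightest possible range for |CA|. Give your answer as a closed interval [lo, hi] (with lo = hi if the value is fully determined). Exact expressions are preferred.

|CA| ∈ [24, 88]  (≈ [24.0000, 88.0000])

|AB| ∈ {28}
|AD| ∈ {32}
|CD| ∈ {56}
|BD| ∈ [4, 60]
|AC| ∈ [24, 88]
|BC| ∈ [0, 116]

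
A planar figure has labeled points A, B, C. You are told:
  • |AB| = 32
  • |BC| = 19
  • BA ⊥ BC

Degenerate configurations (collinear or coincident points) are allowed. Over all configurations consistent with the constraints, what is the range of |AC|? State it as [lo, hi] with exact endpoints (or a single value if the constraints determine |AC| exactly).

|AB| ∈ {32}
|BC| ∈ {19}
|AC| ∈ {√(1385)}

|AC| = √(1385)  (≈ 37.2156)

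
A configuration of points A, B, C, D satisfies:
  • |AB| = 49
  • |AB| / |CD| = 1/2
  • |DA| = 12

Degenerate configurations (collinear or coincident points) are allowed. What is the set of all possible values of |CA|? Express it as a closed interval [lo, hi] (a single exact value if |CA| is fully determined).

|AB| ∈ {49}
|AD| ∈ {12}
|CD| ∈ {98}
|BD| ∈ [37, 61]
|AC| ∈ [86, 110]
|BC| ∈ [37, 159]

|CA| ∈ [86, 110]  (≈ [86.0000, 110.0000])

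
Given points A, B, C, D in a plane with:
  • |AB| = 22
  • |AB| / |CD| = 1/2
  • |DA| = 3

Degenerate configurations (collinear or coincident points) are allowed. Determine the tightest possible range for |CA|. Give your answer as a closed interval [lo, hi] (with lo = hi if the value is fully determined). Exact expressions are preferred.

|CA| ∈ [41, 47]  (≈ [41.0000, 47.0000])

|AB| ∈ {22}
|AD| ∈ {3}
|CD| ∈ {44}
|BD| ∈ [19, 25]
|AC| ∈ [41, 47]
|BC| ∈ [19, 69]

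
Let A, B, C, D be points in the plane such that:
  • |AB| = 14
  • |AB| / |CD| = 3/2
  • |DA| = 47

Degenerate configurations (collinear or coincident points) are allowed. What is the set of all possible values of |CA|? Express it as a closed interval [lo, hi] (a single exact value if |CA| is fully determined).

|CA| ∈ [113/3, 169/3]  (≈ [37.6667, 56.3333])

|AB| ∈ {14}
|AD| ∈ {47}
|CD| ∈ {28/3}
|BD| ∈ [33, 61]
|AC| ∈ [113/3, 169/3]
|BC| ∈ [71/3, 211/3]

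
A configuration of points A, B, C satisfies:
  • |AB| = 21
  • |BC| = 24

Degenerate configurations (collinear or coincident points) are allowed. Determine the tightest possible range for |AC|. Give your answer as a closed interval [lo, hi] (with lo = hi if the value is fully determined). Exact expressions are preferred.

|AC| ∈ [3, 45]  (≈ [3.0000, 45.0000])

|AB| ∈ {21}
|BC| ∈ {24}
|AC| ∈ [3, 45]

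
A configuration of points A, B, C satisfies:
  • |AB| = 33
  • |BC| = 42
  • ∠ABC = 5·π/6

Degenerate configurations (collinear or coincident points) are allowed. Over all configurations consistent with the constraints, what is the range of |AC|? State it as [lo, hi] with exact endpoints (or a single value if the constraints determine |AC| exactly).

|AB| ∈ {33}
|BC| ∈ {42}
|AC| ∈ {3·√(154·√(3) + 317)}

|AC| = 3·√(154·√(3) + 317)  (≈ 72.4819)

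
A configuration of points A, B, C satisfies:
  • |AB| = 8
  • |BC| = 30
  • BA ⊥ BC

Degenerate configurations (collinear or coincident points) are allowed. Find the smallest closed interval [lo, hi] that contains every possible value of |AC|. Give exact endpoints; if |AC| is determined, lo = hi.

|AC| = 2·√(241)  (≈ 31.0483)

|AB| ∈ {8}
|BC| ∈ {30}
|AC| ∈ {2·√(241)}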